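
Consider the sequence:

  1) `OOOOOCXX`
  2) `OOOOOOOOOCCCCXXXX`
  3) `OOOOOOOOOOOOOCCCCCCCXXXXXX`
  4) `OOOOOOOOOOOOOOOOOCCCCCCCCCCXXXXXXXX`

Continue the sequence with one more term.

Each string has the form O^{4n+1} C^{3n-2} X^{2n} (n = 1, 2, …).
At n = 5 the blocks have lengths 21, 13, 10.

OOOOOOOOOOOOOOOOOOOOOCCCCCCCCCCCCCXXXXXXXXXX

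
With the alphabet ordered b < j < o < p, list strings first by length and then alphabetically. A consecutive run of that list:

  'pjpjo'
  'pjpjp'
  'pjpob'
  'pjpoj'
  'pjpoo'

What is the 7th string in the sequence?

Continuing the enumeration 2 steps past pjpoo: pjpoo → pjpop → (answer).

pjppb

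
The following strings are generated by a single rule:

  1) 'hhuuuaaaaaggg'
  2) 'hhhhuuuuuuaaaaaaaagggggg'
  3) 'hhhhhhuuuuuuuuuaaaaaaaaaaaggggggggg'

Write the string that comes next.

hhhhhhhhuuuuuuuuuuuuaaaaaaaaaaaaaagggggggggggg

Reading off run lengths: h runs 2, 4, 6; u runs 3, 6, 9; a runs 5, 8, 11; g runs 3, 6, 9 — each is linear in n (n = 1, 2, …).
Setting n = 4 gives 8, 12, 14, 12 characters in each block.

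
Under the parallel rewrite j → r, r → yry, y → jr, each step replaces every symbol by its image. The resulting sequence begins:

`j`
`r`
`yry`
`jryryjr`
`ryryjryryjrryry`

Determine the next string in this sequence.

yryjryryjrryryjryryjrryryyryjryryjr

Applying the rule to each of the 15 symbols of ryryjryryjrryry gives the pieces yry jr yry jr r yry jr yry jr r yry yry jr yry jr, which concatenate to the answer.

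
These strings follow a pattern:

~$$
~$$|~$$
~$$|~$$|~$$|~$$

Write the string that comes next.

Each string is two copies of the previous one joined by '|'.
So the next term is two copies of ~$$|~$$|~$$|~$$ with '|' between the halves.

~$$|~$$|~$$|~$$|~$$|~$$|~$$|~$$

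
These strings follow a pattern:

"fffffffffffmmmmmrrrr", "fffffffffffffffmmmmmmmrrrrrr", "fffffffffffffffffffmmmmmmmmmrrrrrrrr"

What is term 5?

Each string has the form f^{4n+3} m^{2n+1} r^{2n}, where the shown terms are n = 2, 3, 4.
For term 5, n = 6, so the run lengths are 27, 13, 12.

fffffffffffffffffffffffffffmmmmmmmmmmmmmrrrrrrrrrrrr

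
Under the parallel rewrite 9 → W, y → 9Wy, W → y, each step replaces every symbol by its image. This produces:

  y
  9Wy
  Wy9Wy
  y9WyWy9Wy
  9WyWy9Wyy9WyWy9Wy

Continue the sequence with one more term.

Rewriting the 17 symbols of 9WyWy9Wyy9WyWy9Wy one by one yields W y 9Wy y 9Wy W y 9Wy 9Wy W y 9Wy y 9Wy W y 9Wy; concatenated:

Wy9Wyy9WyWy9Wy9WyWy9Wyy9WyWy9Wy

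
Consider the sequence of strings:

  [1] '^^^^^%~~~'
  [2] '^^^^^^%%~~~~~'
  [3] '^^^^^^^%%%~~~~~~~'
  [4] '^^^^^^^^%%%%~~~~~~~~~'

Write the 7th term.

The n-th term is n+3 ^'s then n-1 %'s then 2n-1 ~'s, where the shown terms are n = 2, 3, 4, 5.
Setting n = 8 gives 11, 7, 15 characters in each block.

^^^^^^^^^^^%%%%%%%~~~~~~~~~~~~~~~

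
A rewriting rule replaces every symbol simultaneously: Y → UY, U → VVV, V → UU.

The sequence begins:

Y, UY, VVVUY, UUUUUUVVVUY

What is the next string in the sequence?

Rewriting each symbol of UUUUUUVVVUY: U→VVV, U→VVV, U→VVV, U→VVV, U→VVV, U→VVV, V→UU, V→UU, V→UU, U→VVV, Y→UY, which concatenates to VVV VVV VVV VVV VVV VVV UU UU UU VVV UY.

VVVVVVVVVVVVVVVVVVUUUUUUVVVUY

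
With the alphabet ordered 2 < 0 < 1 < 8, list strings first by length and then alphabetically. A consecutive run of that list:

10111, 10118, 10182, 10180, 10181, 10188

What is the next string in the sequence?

The successor of 10188 increments the rightmost position that isn't already 8 and resets every position after it to 2.

10822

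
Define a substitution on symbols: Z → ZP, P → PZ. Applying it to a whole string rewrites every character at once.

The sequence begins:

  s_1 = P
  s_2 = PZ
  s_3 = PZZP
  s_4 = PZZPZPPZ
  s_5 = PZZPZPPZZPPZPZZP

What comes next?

Rewriting the 16 symbols of PZZPZPPZZPPZPZZP one by one yields PZ ZP ZP PZ ZP PZ PZ ZP ZP PZ PZ ZP PZ ZP ZP PZ; concatenated:

PZZPZPPZZPPZPZZPZPPZPZZPPZZPZPPZ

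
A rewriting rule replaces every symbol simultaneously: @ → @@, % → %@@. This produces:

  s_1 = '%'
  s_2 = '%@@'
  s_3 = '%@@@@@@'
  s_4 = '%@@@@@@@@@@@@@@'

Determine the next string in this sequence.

Rewriting the 15 symbols of %@@@@@@@@@@@@@@ one by one yields %@@ @@ @@ @@ @@ @@ @@ @@ @@ @@ @@ @@ @@ @@ @@; concatenated:

%@@@@@@@@@@@@@@@@@@@@@@@@@@@@@@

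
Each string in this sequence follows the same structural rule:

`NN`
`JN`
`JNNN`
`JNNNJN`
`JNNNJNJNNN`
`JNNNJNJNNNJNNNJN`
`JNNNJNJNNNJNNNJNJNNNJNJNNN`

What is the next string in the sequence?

This is a Fibonacci-style word recurrence s(k) = s(k−1)·s(k−2): e.g. JN·NN = JNNN.
The next term joins JNNNJNJNNNJNNNJNJNNNJNJNNN and JNNNJNJNNNJNNNJN.

JNNNJNJNNNJNNNJNJNNNJNJNNNJNNNJNJNNNJNNNJN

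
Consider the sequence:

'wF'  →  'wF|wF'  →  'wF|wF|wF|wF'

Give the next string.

wF|wF|wF|wF|wF|wF|wF|wF

s(k+1) = s(k)·|·s(k) — each term doubles the last with '|' between the halves.
One more doubling of wF|wF|wF|wF gives the answer.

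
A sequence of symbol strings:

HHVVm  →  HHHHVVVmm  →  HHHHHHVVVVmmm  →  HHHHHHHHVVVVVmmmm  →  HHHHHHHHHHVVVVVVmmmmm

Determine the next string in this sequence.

The n-th term is 2n H's then n+1 V's then n m's (n = 1, 2, …).
For the next term, n = 6, so the run lengths are 12, 7, 6.

HHHHHHHHHHHHVVVVVVVmmmmmm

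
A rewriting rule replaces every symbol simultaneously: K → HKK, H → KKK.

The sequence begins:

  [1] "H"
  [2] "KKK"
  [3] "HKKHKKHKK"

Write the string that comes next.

KKKHKKHKKKKKHKKHKKKKKHKKHKK

Rewriting each symbol of HKKHKKHKK: H→KKK, K→HKK, K→HKK, H→KKK, K→HKK, K→HKK, H→KKK, K→HKK, K→HKK, which concatenates to KKK HKK HKK KKK HKK HKK KKK HKK HKK.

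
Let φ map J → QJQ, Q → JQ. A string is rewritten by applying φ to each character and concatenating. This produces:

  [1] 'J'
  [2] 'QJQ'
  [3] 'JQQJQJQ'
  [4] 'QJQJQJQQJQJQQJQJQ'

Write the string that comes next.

JQQJQJQQJQJQQJQJQJQQJQJQQJQJQJQQJQJQQJQJQ

Applying the rule to each of the 17 symbols of QJQJQJQQJQJQQJQJQ gives the pieces JQ QJQ JQ QJQ JQ QJQ JQ JQ QJQ JQ QJQ JQ JQ QJQ JQ QJQ JQ, which concatenate to the answer.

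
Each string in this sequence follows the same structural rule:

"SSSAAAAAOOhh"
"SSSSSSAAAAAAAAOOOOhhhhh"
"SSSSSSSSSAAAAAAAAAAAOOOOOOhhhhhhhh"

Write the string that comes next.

Term n consists of 3n S's, followed by 3n+2 A's, followed by 2n O's, followed by 3n-1 h's (n = 1, 2, …).
Setting n = 4 gives 12, 14, 8, 11 characters in each block.

SSSSSSSSSSSSAAAAAAAAAAAAAAOOOOOOOOhhhhhhhhhhh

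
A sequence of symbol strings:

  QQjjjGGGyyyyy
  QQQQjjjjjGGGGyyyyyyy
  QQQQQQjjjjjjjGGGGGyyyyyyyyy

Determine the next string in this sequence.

Each string has the form Q^{2n} j^{2n+1} G^{n+2} y^{2n+3} (n = 1, 2, …).
Setting n = 4 gives 8, 9, 6, 11 characters in each block.

QQQQQQQQjjjjjjjjjGGGGGGyyyyyyyyyyy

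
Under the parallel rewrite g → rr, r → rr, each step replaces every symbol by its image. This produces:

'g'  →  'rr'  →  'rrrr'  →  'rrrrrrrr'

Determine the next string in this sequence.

rrrrrrrrrrrrrrrr

Expanding rrrrrrrr: r→rr, r→rr, r→rr, r→rr, r→rr, r→rr, r→rr, r→rr. Concatenated: rr rr rr rr rr rr rr rr.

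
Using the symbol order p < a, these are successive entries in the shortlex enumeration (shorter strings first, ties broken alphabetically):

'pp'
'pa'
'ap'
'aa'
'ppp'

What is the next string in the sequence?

The successor of ppp increments the rightmost position that isn't already a and resets every position after it to p.

ppa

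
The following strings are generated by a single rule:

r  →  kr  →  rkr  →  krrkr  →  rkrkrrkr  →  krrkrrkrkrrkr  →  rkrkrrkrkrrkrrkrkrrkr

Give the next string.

This is a Fibonacci-style word recurrence s(k) = s(k−2)·s(k−1): e.g. r·kr = rkr.
So term 8 is krrkrrkrkrrkr·rkrkrrkrkrrkrrkrkrrkr.

krrkrrkrkrrkrrkrkrrkrkrrkrrkrkrrkr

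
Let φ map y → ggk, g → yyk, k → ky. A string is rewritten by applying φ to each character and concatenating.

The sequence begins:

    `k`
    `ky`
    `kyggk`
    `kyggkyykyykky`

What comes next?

Applying the rule to each of the 13 symbols of kyggkyykyykky gives the pieces ky ggk yyk yyk ky ggk ggk ky ggk ggk ky ky ggk, which concatenate to the answer.

kyggkyykyykkyggkggkkyggkggkkykyggk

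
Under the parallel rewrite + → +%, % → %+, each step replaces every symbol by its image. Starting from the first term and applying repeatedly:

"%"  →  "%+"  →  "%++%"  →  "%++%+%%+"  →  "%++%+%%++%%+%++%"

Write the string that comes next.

Rewriting the 16 symbols of %++%+%%++%%+%++% one by one yields %+ +% +% %+ +% %+ %+ +% +% %+ %+ +% %+ +% +% %+; concatenated:

%++%+%%++%%+%++%+%%+%++%%++%+%%+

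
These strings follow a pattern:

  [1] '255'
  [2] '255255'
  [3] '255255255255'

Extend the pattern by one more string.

s(k+1) = s(k)·s(k) — each term doubles the last.
Doubling 255255255255:

255255255255255255255255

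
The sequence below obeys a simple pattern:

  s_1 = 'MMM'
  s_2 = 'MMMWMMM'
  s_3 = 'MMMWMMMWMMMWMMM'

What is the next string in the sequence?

MMMWMMMWMMMWMMMWMMMWMMMWMMMWMMM

s(k+1) = s(k)·W·s(k) — each term doubles the last with 'W' between the halves.
One more doubling of MMMWMMMWMMMWMMM gives the answer.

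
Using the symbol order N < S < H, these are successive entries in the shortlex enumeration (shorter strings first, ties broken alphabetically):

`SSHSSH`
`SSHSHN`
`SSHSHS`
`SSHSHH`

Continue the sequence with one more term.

The successor of SSHSHH increments the rightmost position that isn't already H and resets every position after it to N.

SSHHNN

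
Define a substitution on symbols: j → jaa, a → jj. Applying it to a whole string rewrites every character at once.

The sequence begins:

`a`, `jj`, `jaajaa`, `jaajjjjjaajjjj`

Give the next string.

Replace each of the 14 characters of jaajjjjjaajjjj in place — jaa jj jj jaa jaa jaa jaa jaa jj jj jaa jaa jaa jaa — and concatenate.

jaajjjjjaajaajaajaajaajjjjjaajaajaajaa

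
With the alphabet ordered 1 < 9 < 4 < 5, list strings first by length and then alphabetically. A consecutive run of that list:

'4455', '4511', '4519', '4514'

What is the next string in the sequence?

4515

The successor of 4514 increments the rightmost position that isn't already 5 and resets every position after it to 1.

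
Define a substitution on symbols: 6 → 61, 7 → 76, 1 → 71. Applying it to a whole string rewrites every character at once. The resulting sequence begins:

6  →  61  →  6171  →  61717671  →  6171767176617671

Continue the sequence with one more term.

φ(6171767176617671) expands symbol-by-symbol to 61 71 76 71 76 61 76 71 76 61 61 71 76 61 76 71; joining the 16 pieces gives the next term.

61717671766176717661617176617671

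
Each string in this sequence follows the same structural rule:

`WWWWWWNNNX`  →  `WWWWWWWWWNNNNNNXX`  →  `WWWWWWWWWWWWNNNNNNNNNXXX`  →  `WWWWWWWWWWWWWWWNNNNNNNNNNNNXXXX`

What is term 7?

Each string has the form W^{3n+3} N^{3n} X^{n} (n = 1, 2, …).
For term 7, n = 7, so the run lengths are 24, 21, 7.

WWWWWWWWWWWWWWWWWWWWWWWWNNNNNNNNNNNNNNNNNNNNNXXXXXXX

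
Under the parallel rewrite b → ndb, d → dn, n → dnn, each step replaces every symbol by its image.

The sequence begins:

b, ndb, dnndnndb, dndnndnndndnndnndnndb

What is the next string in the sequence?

Applying the rule to each of the 21 symbols of dndnndnndndnndnndnndb gives the pieces dn dnn dn dnn dnn dn dnn dnn dn dnn dn dnn dnn dn dnn dnn dn dnn dnn dn ndb, which concatenate to the answer.

dndnndndnndnndndnndnndndnndndnndnndndnndnndndnndnndnndb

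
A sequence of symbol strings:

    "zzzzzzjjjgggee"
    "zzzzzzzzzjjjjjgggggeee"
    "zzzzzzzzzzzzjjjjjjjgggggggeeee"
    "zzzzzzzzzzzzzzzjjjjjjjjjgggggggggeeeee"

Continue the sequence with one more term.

The n-th term is 3n z's then 2n-1 j's then 2n-1 g's then n e's, where the shown terms are n = 2, 3, 4, 5.
At n = 6 the blocks have lengths 18, 11, 11, 6.

zzzzzzzzzzzzzzzzzzjjjjjjjjjjjgggggggggggeeeeee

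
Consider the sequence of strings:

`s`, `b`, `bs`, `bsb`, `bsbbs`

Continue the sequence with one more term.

This is a Fibonacci-style word recurrence s(k) = s(k−1)·s(k−2): e.g. b·s = bs.
So term 6 is bsbbs·bsb.

bsbbsbsb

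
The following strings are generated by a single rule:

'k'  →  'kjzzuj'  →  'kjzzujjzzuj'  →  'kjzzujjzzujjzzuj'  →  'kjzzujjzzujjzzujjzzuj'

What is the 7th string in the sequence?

kjzzujjzzujjzzujjzzujjzzujjzzuj

The strings grow by a fixed suffix jzzuj each time.
From kjzzujjzzujjzzujjzzuj, 2 further steps: kjzzujjzzujjzzujjzzuj → kjzzujjzzujjzzujjzzujjzzuj → (answer).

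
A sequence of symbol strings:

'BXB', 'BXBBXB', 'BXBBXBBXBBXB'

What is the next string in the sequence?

BXBBXBBXBBXBBXBBXBBXBBXB

s(k+1) = s(k)·s(k) — each term doubles the last.
So the next term is two copies of BXBBXBBXBBXB.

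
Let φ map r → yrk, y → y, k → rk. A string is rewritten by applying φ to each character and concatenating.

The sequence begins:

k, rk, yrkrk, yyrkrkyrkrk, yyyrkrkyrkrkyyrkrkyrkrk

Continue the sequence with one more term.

yyyyrkrkyrkrkyyrkrkyrkrkyyyrkrkyrkrkyyrkrkyrkrk

Applying the rule to each of the 23 symbols of yyyrkrkyrkrkyyrkrkyrkrk gives the pieces y y y yrk rk yrk rk y yrk rk yrk rk y y yrk rk yrk rk y yrk rk yrk rk, which concatenate to the answer.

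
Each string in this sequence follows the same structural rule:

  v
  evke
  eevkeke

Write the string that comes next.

s(k+1) = e·s(k)·ke, so each term gains e as a prefix and ke as a suffix.
Applying this once more to eevkeke:

eeevkekeke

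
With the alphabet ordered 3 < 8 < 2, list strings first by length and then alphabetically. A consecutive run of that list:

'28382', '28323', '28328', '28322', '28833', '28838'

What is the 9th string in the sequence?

28888

Continuing the enumeration 3 steps past 28838: 28838 → 28832 → 28883 → (answer).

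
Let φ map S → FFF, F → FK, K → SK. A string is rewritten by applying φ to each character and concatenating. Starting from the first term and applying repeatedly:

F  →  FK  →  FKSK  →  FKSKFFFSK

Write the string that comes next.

FKSKFFFSKFKFKFKFFFSK

Rewriting each symbol of FKSKFFFSK: F→FK, K→SK, S→FFF, K→SK, F→FK, F→FK, F→FK, S→FFF, K→SK, which concatenates to FK SK FFF SK FK FK FK FFF SK.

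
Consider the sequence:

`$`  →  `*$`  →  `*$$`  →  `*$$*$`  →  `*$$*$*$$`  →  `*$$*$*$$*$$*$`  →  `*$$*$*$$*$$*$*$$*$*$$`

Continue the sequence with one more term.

*$$*$*$$*$$*$*$$*$*$$*$$*$*$$*$$*$

This is a Fibonacci-style word recurrence s(k) = s(k−1)·s(k−2): e.g. *$·$ = *$$.
The next term joins *$$*$*$$*$$*$*$$*$*$$ and *$$*$*$$*$$*$.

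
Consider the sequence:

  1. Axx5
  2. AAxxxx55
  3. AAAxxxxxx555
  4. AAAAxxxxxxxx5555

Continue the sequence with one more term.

Each string has the form A^{n} x^{2n} 5^{n} (n = 1, 2, …).
For the next term, n = 5, so the run lengths are 5, 10, 5.

AAAAAxxxxxxxxxx55555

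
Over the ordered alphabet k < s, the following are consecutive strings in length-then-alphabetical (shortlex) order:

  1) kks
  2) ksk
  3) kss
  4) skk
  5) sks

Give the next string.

Treat sks as a base-2 numeral over the given alphabet and add one, carrying through any trailing s's.

ssk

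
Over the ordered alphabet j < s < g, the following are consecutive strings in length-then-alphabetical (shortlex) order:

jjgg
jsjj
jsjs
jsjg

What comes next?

Find the rightmost character of jsjg below g, bump it to the next letter, and reset everything to its right to j.

jssj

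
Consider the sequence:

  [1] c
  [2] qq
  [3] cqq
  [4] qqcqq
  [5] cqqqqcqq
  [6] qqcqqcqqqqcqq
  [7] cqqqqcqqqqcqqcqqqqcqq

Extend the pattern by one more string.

This is a Fibonacci-style word recurrence s(k) = s(k−2)·s(k−1): e.g. c·qq = cqq.
So term 8 is qqcqqcqqqqcqq·cqqqqcqqqqcqqcqqqqcqq.

qqcqqcqqqqcqqcqqqqcqqqqcqqcqqqqcqq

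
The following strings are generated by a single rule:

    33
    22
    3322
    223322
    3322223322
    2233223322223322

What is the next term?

33222233222233223322223322

Each term (from the third on) is the two preceding terms concatenated in order: term 3 = 33·22 = 3322.
So term 7 is 3322223322·2233223322223322.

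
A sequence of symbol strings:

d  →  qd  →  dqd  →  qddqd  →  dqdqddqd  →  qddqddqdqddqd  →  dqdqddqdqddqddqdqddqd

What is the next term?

qddqddqdqddqddqdqddqdqddqddqdqddqd

This is a Fibonacci-style word recurrence s(k) = s(k−2)·s(k−1): e.g. d·qd = dqd.
The next term joins qddqddqdqddqd and dqdqddqdqddqddqdqddqd.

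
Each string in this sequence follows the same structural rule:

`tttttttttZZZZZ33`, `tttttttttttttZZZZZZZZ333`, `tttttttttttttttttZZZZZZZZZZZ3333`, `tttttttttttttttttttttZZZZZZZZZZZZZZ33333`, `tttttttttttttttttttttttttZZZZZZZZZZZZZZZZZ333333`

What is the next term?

Reading off run lengths: t runs 9, 13, 17, 21, 25; Z runs 5, 8, 11, 14, 17; 3 runs 2, 3, 4, 5, 6 — each is linear in n, where the shown terms are n = 2, 3, 4, 5, 6.
Setting n = 7 gives 29, 20, 7 characters in each block.

tttttttttttttttttttttttttttttZZZZZZZZZZZZZZZZZZZZ3333333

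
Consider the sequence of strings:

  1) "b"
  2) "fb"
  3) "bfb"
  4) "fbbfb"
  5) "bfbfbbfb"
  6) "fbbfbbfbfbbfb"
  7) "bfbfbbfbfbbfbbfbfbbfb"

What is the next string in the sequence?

This is a Fibonacci-style word recurrence s(k) = s(k−2)·s(k−1): e.g. b·fb = bfb.
Continuing: fbbfbbfbfbbfb · bfbfbbfbfbbfbbfbfbbfb gives term 8.

fbbfbbfbfbbfbbfbfbbfbfbbfbbfbfbbfb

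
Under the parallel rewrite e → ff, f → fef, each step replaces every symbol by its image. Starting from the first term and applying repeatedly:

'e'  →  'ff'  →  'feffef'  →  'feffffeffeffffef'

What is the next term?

Applying the rule to each of the 16 symbols of feffffeffeffffef gives the pieces fef ff fef fef fef fef ff fef fef ff fef fef fef fef ff fef, which concatenate to the answer.

feffffeffeffeffeffffeffeffffeffeffeffeffffef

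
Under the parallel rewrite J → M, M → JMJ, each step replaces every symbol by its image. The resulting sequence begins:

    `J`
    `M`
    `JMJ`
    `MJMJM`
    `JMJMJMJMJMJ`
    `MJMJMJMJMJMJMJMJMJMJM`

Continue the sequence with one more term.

Rewriting the 21 symbols of MJMJMJMJMJMJMJMJMJMJM one by one yields JMJ M JMJ M JMJ M JMJ M JMJ M JMJ M JMJ M JMJ M JMJ M JMJ M JMJ; concatenated:

JMJMJMJMJMJMJMJMJMJMJMJMJMJMJMJMJMJMJMJMJMJ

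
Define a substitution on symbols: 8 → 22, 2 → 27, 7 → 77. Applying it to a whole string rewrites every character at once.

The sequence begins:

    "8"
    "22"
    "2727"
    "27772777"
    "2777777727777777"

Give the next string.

27777777777777772777777777777777

Applying the rule to each of the 16 symbols of 2777777727777777 gives the pieces 27 77 77 77 77 77 77 77 27 77 77 77 77 77 77 77, which concatenate to the answer.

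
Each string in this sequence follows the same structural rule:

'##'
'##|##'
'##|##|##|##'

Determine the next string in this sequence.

s(k+1) = s(k)·|·s(k) — each term doubles the last with '|' between the halves.
One more doubling of ##|##|##|## gives the answer.

##|##|##|##|##|##|##|##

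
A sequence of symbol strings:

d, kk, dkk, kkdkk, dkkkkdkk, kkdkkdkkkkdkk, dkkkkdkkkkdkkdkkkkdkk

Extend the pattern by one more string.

From term 3 onward, concatenate the second-to-last term with the last: d·kk = dkk, kk·dkk = kkdkk, …
Continuing: kkdkkdkkkkdkk · dkkkkdkkkkdkkdkkkkdkk gives term 8.

kkdkkdkkkkdkkdkkkkdkkkkdkkdkkkkdkk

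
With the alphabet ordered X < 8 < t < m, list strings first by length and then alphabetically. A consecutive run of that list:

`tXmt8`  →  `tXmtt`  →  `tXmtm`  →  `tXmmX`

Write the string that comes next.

Find the rightmost character of tXmmX below m, bump it to the next letter, and reset everything to its right to X.

tXmm8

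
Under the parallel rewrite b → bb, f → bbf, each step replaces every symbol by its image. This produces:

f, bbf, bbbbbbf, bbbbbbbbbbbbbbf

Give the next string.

bbbbbbbbbbbbbbbbbbbbbbbbbbbbbbf

Applying the rule to each of the 15 symbols of bbbbbbbbbbbbbbf gives the pieces bb bb bb bb bb bb bb bb bb bb bb bb bb bb bbf, which concatenate to the answer.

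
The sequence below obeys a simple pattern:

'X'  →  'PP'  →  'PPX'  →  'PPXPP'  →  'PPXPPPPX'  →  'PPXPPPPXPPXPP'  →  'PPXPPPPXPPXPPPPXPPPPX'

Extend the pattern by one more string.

PPXPPPPXPPXPPPPXPPPPXPPXPPPPXPPXPP

From term 3 onward, concatenate the last term with the second-to-last: PP·X = PPX, PPX·PP = PPXPP, …
The next term joins PPXPPPPXPPXPPPPXPPPPX and PPXPPPPXPPXPP.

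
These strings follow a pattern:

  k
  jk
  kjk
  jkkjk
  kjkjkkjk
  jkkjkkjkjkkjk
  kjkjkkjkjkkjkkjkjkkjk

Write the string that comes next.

jkkjkkjkjkkjkkjkjkkjkjkkjkkjkjkkjk

Each term (from the third on) is the two preceding terms concatenated in order: term 3 = k·jk = kjk.
The next term joins jkkjkkjkjkkjk and kjkjkkjkjkkjkkjkjkkjk.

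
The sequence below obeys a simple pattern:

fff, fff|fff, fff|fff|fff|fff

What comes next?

Each string is two copies of the previous one joined by '|'.
Doubling fff|fff|fff|fff with '|' between the halves:

fff|fff|fff|fff|fff|fff|fff|fff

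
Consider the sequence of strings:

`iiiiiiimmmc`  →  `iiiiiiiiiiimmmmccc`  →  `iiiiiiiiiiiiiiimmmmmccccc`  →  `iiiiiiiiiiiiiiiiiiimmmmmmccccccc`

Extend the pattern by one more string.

iiiiiiiiiiiiiiiiiiiiiiimmmmmmmccccccccc

Term n consists of 4n+3 i's, followed by n+2 m's, followed by 2n-1 c's (n = 1, 2, …).
Setting n = 5 gives 23, 7, 9 characters in each block.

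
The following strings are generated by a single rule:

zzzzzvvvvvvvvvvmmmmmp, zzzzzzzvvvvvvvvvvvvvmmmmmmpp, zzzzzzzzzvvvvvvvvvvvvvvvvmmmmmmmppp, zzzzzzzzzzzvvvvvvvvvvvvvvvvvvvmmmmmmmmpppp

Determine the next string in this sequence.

zzzzzzzzzzzzzvvvvvvvvvvvvvvvvvvvvvvmmmmmmmmmppppp

Term n consists of 2n-1 z's, followed by 3n+1 v's, followed by n+2 m's, followed by n-2 p's, where the shown terms are n = 3, 4, 5, 6.
For the next term, n = 7, so the run lengths are 13, 22, 9, 5.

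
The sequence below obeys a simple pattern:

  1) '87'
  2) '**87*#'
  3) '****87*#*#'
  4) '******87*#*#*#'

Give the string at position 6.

**********87*#*#*#*#*#

Each term wraps the previous one in ** on the left and *# on the right.
From ******87*#*#*#, 2 further steps: ******87*#*#*# → ********87*#*#*#*# → (answer).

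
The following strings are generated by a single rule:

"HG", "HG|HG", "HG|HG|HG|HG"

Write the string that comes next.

Every step duplicates the string with '|' between the halves.
One more doubling of HG|HG|HG|HG gives the answer.

HG|HG|HG|HG|HG|HG|HG|HG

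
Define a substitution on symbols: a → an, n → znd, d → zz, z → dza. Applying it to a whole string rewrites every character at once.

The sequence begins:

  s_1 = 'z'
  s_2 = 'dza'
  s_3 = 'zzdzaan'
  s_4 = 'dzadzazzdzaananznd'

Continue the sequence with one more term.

zzdzaanzzdzaandzadzazzdzaananzndanznddzazndzz

Replace each of the 18 characters of dzadzazzdzaananznd in place — zz dza an zz dza an dza dza zz dza an an znd an znd dza znd zz — and concatenate.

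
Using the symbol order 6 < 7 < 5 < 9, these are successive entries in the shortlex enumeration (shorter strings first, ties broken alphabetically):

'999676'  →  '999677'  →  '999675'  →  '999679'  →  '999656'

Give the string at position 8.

Advancing 3 positions from 999656 through 999656 → 999657 → 999655 reaches term 8.

999659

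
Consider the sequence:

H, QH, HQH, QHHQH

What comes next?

HQHQHHQH

From term 3 onward, concatenate the second-to-last term with the last: H·QH = HQH, QH·HQH = QHHQH, …
Continuing: HQH · QHHQH gives term 5.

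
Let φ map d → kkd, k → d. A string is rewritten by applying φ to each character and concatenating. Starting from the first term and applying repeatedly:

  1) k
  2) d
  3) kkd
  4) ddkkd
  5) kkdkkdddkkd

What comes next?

Expanding kkdkkdddkkd: k→d, k→d, d→kkd, k→d, k→d, d→kkd, d→kkd, d→kkd, k→d, k→d, d→kkd. Concatenated: d d kkd d d kkd kkd kkd d d kkd.

ddkkdddkkdkkdkkdddkkd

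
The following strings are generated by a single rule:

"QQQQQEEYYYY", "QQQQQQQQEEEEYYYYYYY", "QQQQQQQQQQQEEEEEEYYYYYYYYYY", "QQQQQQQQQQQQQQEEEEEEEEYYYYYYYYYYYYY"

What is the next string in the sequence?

Term n consists of 3n+2 Q's, followed by 2n E's, followed by 3n+1 Y's (n = 1, 2, …).
At n = 5 the blocks have lengths 17, 10, 16.

QQQQQQQQQQQQQQQQQEEEEEEEEEEYYYYYYYYYYYYYYYY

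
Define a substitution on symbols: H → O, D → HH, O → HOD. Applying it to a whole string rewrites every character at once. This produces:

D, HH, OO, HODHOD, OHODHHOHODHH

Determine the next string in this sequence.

Expanding OHODHHOHODHH: O→HOD, H→O, O→HOD, D→HH, H→O, H→O, O→HOD, H→O, O→HOD, D→HH, H→O, H→O. Concatenated: HOD O HOD HH O O HOD O HOD HH O O.

HODOHODHHOOHODOHODHHOO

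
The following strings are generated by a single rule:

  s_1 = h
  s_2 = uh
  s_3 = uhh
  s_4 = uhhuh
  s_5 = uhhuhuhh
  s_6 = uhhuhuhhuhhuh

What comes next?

This is a Fibonacci-style word recurrence s(k) = s(k−1)·s(k−2): e.g. uh·h = uhh.
The next term joins uhhuhuhhuhhuh and uhhuhuhh.

uhhuhuhhuhhuhuhhuhuhh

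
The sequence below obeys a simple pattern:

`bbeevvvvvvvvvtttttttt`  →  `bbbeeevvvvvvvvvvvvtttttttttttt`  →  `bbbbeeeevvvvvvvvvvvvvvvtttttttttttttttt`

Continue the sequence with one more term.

The n-th term is n b's then n e's then 3n+3 v's then 4n t's, where the shown terms are n = 2, 3, 4.
At n = 5 the blocks have lengths 5, 5, 18, 20.

bbbbbeeeeevvvvvvvvvvvvvvvvvvtttttttttttttttttttt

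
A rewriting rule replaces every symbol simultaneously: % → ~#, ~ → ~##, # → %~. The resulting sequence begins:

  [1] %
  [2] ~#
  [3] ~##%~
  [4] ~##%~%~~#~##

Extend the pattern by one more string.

Rewriting each symbol of ~##%~%~~#~##: ~→~##, #→%~, #→%~, %→~#, ~→~##, %→~#, ~→~##, ~→~##, #→%~, ~→~##, #→%~, #→%~, which concatenates to ~## %~ %~ ~# ~## ~# ~## ~## %~ ~## %~ %~.

~##%~%~~#~##~#~##~##%~~##%~%~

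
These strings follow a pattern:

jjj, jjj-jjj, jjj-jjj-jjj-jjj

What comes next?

jjj-jjj-jjj-jjj-jjj-jjj-jjj-jjj

Each string is two copies of the previous one joined by '-'.
So the next term is two copies of jjj-jjj-jjj-jjj with '-' between the halves.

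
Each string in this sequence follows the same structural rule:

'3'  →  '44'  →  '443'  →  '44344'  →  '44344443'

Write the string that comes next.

From term 3 onward, concatenate the last term with the second-to-last: 44·3 = 443, 443·44 = 44344, …
So term 6 is 44344443·44344.

4434444344344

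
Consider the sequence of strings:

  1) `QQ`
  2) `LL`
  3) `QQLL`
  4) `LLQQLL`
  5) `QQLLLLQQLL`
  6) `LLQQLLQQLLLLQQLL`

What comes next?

From term 3 onward, concatenate the second-to-last term with the last: QQ·LL = QQLL, LL·QQLL = LLQQLL, …
Continuing: QQLLLLQQLL · LLQQLLQQLLLLQQLL gives term 7.

QQLLLLQQLLLLQQLLQQLLLLQQLL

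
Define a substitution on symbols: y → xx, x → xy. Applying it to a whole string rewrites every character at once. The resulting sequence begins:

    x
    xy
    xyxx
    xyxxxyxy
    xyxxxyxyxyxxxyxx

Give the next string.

xyxxxyxyxyxxxyxxxyxxxyxyxyxxxyxy

Applying the rule to each of the 16 symbols of xyxxxyxyxyxxxyxx gives the pieces xy xx xy xy xy xx xy xx xy xx xy xy xy xx xy xy, which concatenate to the answer.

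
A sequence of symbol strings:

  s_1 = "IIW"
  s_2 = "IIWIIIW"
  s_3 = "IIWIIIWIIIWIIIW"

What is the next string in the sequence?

s(k+1) = s(k)·I·s(k) — each term doubles the last with 'I' between the halves.
Doubling IIWIIIWIIIWIIIW with 'I' between the halves:

IIWIIIWIIIWIIIWIIIWIIIWIIIWIIIW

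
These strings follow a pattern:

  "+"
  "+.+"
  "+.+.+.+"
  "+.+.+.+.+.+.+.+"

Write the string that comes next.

Each string is two copies of the previous one joined by '.'.
So the next term is two copies of +.+.+.+.+.+.+.+ with '.' between the halves.

+.+.+.+.+.+.+.+.+.+.+.+.+.+.+.+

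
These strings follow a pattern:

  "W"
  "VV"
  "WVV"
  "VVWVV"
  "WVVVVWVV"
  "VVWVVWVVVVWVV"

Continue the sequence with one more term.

WVVVVWVVVVWVVWVVVVWVV

Each term (from the third on) is the two preceding terms concatenated in order: term 3 = W·VV = WVV.
The next term joins WVVVVWVV and VVWVVWVVVVWVV.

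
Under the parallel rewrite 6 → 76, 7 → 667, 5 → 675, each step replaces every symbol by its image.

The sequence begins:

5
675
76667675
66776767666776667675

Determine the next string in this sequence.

7676667667766677666776767666766776767666776667675

Applying the rule to each of the 20 symbols of 66776767666776667675 gives the pieces 76 76 667 667 76 667 76 667 76 76 76 667 667 76 76 76 667 76 667 675, which concatenate to the answer.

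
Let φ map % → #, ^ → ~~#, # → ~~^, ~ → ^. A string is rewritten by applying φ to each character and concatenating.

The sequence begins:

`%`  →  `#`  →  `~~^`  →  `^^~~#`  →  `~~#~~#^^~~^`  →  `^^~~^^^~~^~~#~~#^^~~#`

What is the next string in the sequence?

~~#~~#^^~~#~~#~~#^^~~#^^~~^^^~~^~~#~~#^^~~^

Replace each of the 21 characters of ^^~~^^^~~^~~#~~#^^~~# in place — ~~# ~~# ^ ^ ~~# ~~# ~~# ^ ^ ~~# ^ ^ ~~^ ^ ^ ~~^ ~~# ~~# ^ ^ ~~^ — and concatenate.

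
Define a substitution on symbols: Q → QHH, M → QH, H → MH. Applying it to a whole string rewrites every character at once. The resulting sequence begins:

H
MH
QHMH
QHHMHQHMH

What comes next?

QHHMHMHQHMHQHHMHQHMH

Expanding QHHMHQHMH: Q→QHH, H→MH, H→MH, M→QH, H→MH, Q→QHH, H→MH, M→QH, H→MH. Concatenated: QHH MH MH QH MH QHH MH QH MH.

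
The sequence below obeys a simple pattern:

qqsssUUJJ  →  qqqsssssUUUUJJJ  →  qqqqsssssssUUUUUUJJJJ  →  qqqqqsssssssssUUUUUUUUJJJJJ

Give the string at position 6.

Each string has the form q^{n+1} s^{2n+1} U^{2n} J^{n+1} (n = 1, 2, …).
For term 6, n = 6, so the run lengths are 7, 13, 12, 7.

qqqqqqqsssssssssssssUUUUUUUUUUUUJJJJJJJ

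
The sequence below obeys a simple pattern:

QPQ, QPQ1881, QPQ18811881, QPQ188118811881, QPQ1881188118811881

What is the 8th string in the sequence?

QPQ1881188118811881188118811881

Each term is the previous one with 1881 appended.
From QPQ1881188118811881, 3 further steps: QPQ1881188118811881 → QPQ18811881188118811881 → QPQ188118811881188118811881 → (answer).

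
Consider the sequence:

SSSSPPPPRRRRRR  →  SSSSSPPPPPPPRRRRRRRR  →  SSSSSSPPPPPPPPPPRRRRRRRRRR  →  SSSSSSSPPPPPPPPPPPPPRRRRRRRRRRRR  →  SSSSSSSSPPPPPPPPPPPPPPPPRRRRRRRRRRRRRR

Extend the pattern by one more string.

Reading off run lengths: S runs 4, 5, 6, 7, 8; P runs 4, 7, 10, 13, 16; R runs 6, 8, 10, 12, 14 — each is linear in n, where the shown terms are n = 2, 3, 4, 5, 6.
For the next term, n = 7, so the run lengths are 9, 19, 16.

SSSSSSSSSPPPPPPPPPPPPPPPPPPPRRRRRRRRRRRRRRRR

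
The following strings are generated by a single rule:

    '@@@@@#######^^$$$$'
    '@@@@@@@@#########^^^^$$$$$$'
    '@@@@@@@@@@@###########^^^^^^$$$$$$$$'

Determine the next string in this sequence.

@@@@@@@@@@@@@@#############^^^^^^^^$$$$$$$$$$

Each string has the form @^{3n-1} #^{2n+3} ^^{2n-2} $^{2n}, where the shown terms are n = 2, 3, 4.
At n = 5 the blocks have lengths 14, 13, 8, 10.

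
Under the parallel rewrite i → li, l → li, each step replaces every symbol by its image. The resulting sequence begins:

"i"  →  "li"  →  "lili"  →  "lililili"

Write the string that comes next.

lililililililili

Rewriting each symbol of lililili: l→li, i→li, l→li, i→li, l→li, i→li, l→li, i→li, which concatenates to li li li li li li li li.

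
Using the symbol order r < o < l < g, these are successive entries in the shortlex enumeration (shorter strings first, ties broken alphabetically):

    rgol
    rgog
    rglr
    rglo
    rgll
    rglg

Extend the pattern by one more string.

rggr

Treat rglg as a base-4 numeral over the given alphabet and add one, carrying through any trailing g's.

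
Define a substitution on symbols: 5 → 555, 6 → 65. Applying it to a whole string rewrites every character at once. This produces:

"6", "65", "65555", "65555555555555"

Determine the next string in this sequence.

Replace each of the 14 characters of 65555555555555 in place — 65 555 555 555 555 555 555 555 555 555 555 555 555 555 — and concatenate.

65555555555555555555555555555555555555555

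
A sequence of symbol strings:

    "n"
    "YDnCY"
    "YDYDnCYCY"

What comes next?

Each term wraps the previous one in YD on the left and CY on the right.
So the next term is YD·YDYDnCYCY·CY.

YDYDYDnCYCYCY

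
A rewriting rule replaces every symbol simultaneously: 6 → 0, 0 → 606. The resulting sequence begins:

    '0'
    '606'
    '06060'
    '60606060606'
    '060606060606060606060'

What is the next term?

6060606060606060606060606060606060606060606

φ(060606060606060606060) expands symbol-by-symbol to 606 0 606 0 606 0 606 0 606 0 606 0 606 0 606 0 606 0 606 0 606; joining the 21 pieces gives the next term.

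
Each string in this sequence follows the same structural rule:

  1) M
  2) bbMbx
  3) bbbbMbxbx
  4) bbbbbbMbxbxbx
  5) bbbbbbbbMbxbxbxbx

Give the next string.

s(k+1) = bb·s(k)·bx, so each term gains bb as a prefix and bx as a suffix.
Applying this once more to bbbbbbbbMbxbxbxbx:

bbbbbbbbbbMbxbxbxbxbx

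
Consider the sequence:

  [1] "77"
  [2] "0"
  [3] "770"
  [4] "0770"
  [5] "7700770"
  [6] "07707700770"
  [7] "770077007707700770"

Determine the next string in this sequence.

Each term (from the third on) is the two preceding terms concatenated in order: term 3 = 77·0 = 770.
Continuing: 07707700770 · 770077007707700770 gives term 8.

07707700770770077007707700770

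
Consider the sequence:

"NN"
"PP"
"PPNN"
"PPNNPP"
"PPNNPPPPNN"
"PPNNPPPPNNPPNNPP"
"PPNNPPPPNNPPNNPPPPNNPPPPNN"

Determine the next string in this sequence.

PPNNPPPPNNPPNNPPPPNNPPPPNNPPNNPPPPNNPPNNPP

This is a Fibonacci-style word recurrence s(k) = s(k−1)·s(k−2): e.g. PP·NN = PPNN.
So term 8 is PPNNPPPPNNPPNNPPPPNNPPPPNN·PPNNPPPPNNPPNNPP.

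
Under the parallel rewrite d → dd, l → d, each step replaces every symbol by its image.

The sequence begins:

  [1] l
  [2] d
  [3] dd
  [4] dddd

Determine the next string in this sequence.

dddddddd

Apply φ to dddd symbol by symbol: d→dd, d→dd, d→dd, d→dd; joined: dd dd dd dd.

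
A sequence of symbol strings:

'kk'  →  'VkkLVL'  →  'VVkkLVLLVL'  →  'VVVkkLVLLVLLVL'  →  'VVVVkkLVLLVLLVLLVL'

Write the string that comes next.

VVVVVkkLVLLVLLVLLVLLVL

s(k+1) = V·s(k)·LVL, so each term gains V as a prefix and LVL as a suffix.
One more step from VVVVkkLVLLVLLVLLVL gives the answer.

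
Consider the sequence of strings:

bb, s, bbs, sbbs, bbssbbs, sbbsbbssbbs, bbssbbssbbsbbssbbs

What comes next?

sbbsbbssbbsbbssbbssbbsbbssbbs

Each term (from the third on) is the two preceding terms concatenated in order: term 3 = bb·s = bbs.
So term 8 is sbbsbbssbbs·bbssbbssbbsbbssbbs.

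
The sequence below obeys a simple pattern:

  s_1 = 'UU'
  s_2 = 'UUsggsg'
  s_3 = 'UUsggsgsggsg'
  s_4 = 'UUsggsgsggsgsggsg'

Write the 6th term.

UUsggsgsggsgsggsgsggsgsggsg

Every step adds sggsg to the end: s(k+1) = s(k)·sggsg.
From UUsggsgsggsgsggsg, 2 further steps: UUsggsgsggsgsggsg → UUsggsgsggsgsggsgsggsg → (answer).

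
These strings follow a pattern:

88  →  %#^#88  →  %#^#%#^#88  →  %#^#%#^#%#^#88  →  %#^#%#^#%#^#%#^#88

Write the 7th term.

%#^#%#^#%#^#%#^#%#^#%#^#88

The strings grow by a fixed prefix %#^# each time.
From %#^#%#^#%#^#%#^#88, 2 further steps: %#^#%#^#%#^#%#^#88 → %#^#%#^#%#^#%#^#%#^#88 → (answer).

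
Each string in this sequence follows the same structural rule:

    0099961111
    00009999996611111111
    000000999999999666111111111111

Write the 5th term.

Each string has the form 0^{2n} 9^{3n} 6^{n} 1^{4n} (n = 1, 2, …).
Setting n = 5 gives 10, 15, 5, 20 characters in each block.

00000000009999999999999996666611111111111111111111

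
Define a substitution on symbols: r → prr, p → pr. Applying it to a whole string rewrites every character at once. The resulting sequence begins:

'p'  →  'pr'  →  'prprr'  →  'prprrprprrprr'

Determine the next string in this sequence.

prprrprprrprrprprrprprrprrprprrprr

Applying the rule to each of the 13 symbols of prprrprprrprr gives the pieces pr prr pr prr prr pr prr pr prr prr pr prr prr, which concatenate to the answer.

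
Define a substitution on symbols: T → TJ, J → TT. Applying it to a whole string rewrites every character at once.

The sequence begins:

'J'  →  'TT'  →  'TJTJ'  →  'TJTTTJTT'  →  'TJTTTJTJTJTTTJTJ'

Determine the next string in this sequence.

TJTTTJTJTJTTTJTTTJTTTJTJTJTTTJTT

Applying the rule to each of the 16 symbols of TJTTTJTJTJTTTJTJ gives the pieces TJ TT TJ TJ TJ TT TJ TT TJ TT TJ TJ TJ TT TJ TT, which concatenate to the answer.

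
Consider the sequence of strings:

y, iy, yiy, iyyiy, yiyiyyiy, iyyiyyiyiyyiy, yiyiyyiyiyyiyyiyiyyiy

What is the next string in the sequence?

iyyiyyiyiyyiyyiyiyyiyiyyiyyiyiyyiy

From term 3 onward, concatenate the second-to-last term with the last: y·iy = yiy, iy·yiy = iyyiy, …
Continuing: iyyiyyiyiyyiy · yiyiyyiyiyyiyyiyiyyiy gives term 8.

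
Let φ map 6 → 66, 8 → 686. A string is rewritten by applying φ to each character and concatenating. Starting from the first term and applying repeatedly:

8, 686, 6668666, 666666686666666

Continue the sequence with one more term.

6666666666666668666666666666666

φ(666666686666666) expands symbol-by-symbol to 66 66 66 66 66 66 66 686 66 66 66 66 66 66 66; joining the 15 pieces gives the next term.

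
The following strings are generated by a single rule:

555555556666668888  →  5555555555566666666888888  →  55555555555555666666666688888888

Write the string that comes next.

555555555555555556666666666668888888888

Term n consists of 3n+2 5's, followed by 2n+2 6's, followed by 2n 8's, where the shown terms are n = 2, 3, 4.
For the next term, n = 5, so the run lengths are 17, 12, 10.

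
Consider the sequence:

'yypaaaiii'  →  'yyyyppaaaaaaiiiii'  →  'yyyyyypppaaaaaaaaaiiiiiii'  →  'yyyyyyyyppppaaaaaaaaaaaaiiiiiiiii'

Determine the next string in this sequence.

The n-th term is 2n y's then n p's then 3n a's then 2n+1 i's (n = 1, 2, …).
At n = 5 the blocks have lengths 10, 5, 15, 11.

yyyyyyyyyypppppaaaaaaaaaaaaaaaiiiiiiiiiii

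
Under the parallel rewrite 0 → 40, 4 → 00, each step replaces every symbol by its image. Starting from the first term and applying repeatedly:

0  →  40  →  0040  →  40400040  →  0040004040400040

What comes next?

φ(0040004040400040) expands symbol-by-symbol to 40 40 00 40 40 40 00 40 00 40 00 40 40 40 00 40; joining the 16 pieces gives the next term.

40400040404000400040004040400040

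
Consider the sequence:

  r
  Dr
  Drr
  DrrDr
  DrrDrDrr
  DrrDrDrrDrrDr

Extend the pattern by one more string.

Each term (from the third on) is the previous term followed by the one before it: term 3 = Dr·r = Drr.
So term 7 is DrrDrDrrDrrDr·DrrDrDrr.

DrrDrDrrDrrDrDrrDrDrr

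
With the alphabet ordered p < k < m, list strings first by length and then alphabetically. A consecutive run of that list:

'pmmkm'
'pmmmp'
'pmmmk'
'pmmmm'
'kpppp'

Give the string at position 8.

kppkp

Advancing 3 positions from kpppp through kpppp → kpppk → kpppm reaches term 8.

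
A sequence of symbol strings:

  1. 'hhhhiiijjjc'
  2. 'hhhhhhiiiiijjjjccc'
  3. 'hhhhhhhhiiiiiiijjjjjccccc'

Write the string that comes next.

The n-th term is 2n+2 h's then 2n+1 i's then n+2 j's then 2n-1 c's (n = 1, 2, …).
At n = 4 the blocks have lengths 10, 9, 6, 7.

hhhhhhhhhhiiiiiiiiijjjjjjccccccc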